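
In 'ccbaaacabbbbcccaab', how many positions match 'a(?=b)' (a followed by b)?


Lookahead 'a(?=b)' matches 'a' only when followed by 'b'.
String: 'ccbaaacabbbbcccaab'
Checking each position where char is 'a':
  pos 3: 'a' -> no (next='a')
  pos 4: 'a' -> no (next='a')
  pos 5: 'a' -> no (next='c')
  pos 7: 'a' -> MATCH (next='b')
  pos 15: 'a' -> no (next='a')
  pos 16: 'a' -> MATCH (next='b')
Matching positions: [7, 16]
Count: 2

2


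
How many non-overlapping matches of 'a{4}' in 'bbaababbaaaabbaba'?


Pattern 'a{4}' matches exactly 4 consecutive a's (greedy, non-overlapping).
String: 'bbaababbaaaabbaba'
Scanning for runs of a's:
  Run at pos 2: 'aa' (length 2) -> 0 match(es)
  Run at pos 5: 'a' (length 1) -> 0 match(es)
  Run at pos 8: 'aaaa' (length 4) -> 1 match(es)
  Run at pos 14: 'a' (length 1) -> 0 match(es)
  Run at pos 16: 'a' (length 1) -> 0 match(es)
Matches found: ['aaaa']
Total: 1

1


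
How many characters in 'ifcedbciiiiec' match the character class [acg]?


Character class [acg] matches any of: {a, c, g}
Scanning string 'ifcedbciiiiec' character by character:
  pos 0: 'i' -> no
  pos 1: 'f' -> no
  pos 2: 'c' -> MATCH
  pos 3: 'e' -> no
  pos 4: 'd' -> no
  pos 5: 'b' -> no
  pos 6: 'c' -> MATCH
  pos 7: 'i' -> no
  pos 8: 'i' -> no
  pos 9: 'i' -> no
  pos 10: 'i' -> no
  pos 11: 'e' -> no
  pos 12: 'c' -> MATCH
Total matches: 3

3


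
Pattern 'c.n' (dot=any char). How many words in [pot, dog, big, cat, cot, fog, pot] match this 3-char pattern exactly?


Pattern 'c.n' means: starts with 'c', any single char, ends with 'n'.
Checking each word (must be exactly 3 chars):
  'pot' (len=3): no
  'dog' (len=3): no
  'big' (len=3): no
  'cat' (len=3): no
  'cot' (len=3): no
  'fog' (len=3): no
  'pot' (len=3): no
Matching words: []
Total: 0

0


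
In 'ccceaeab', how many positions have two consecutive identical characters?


Looking for consecutive identical characters in 'ccceaeab':
  pos 0-1: 'c' vs 'c' -> MATCH ('cc')
  pos 1-2: 'c' vs 'c' -> MATCH ('cc')
  pos 2-3: 'c' vs 'e' -> different
  pos 3-4: 'e' vs 'a' -> different
  pos 4-5: 'a' vs 'e' -> different
  pos 5-6: 'e' vs 'a' -> different
  pos 6-7: 'a' vs 'b' -> different
Consecutive identical pairs: ['cc', 'cc']
Count: 2

2


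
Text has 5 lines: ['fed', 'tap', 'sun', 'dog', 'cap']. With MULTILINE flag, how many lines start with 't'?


With MULTILINE flag, ^ matches the start of each line.
Lines: ['fed', 'tap', 'sun', 'dog', 'cap']
Checking which lines start with 't':
  Line 1: 'fed' -> no
  Line 2: 'tap' -> MATCH
  Line 3: 'sun' -> no
  Line 4: 'dog' -> no
  Line 5: 'cap' -> no
Matching lines: ['tap']
Count: 1

1


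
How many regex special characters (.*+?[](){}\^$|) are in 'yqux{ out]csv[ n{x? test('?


Regex special characters are: . * + ? [ ] ( ) { } \ ^ $ |
Scanning 'yqux{ out]csv[ n{x? test(':
  pos 4: '{' -> SPECIAL
  pos 9: ']' -> SPECIAL
  pos 13: '[' -> SPECIAL
  pos 16: '{' -> SPECIAL
  pos 18: '?' -> SPECIAL
  pos 24: '(' -> SPECIAL
Special chars found: ['{', ']', '[', '{', '?', '(']
Total: 6

6


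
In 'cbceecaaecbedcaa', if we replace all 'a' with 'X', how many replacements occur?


re.sub('a', 'X', text) replaces every occurrence of 'a' with 'X'.
Text: 'cbceecaaecbedcaa'
Scanning for 'a':
  pos 6: 'a' -> replacement #1
  pos 7: 'a' -> replacement #2
  pos 14: 'a' -> replacement #3
  pos 15: 'a' -> replacement #4
Total replacements: 4

4


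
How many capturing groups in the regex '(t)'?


To count capturing groups, count each '(' that starts a group.
Pattern: '(t)'
Walking through the pattern:
  Position 0: '(' -> group #1
Total capturing groups: 1

1


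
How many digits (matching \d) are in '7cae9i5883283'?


\d matches any digit 0-9.
Scanning '7cae9i5883283':
  pos 0: '7' -> DIGIT
  pos 4: '9' -> DIGIT
  pos 6: '5' -> DIGIT
  pos 7: '8' -> DIGIT
  pos 8: '8' -> DIGIT
  pos 9: '3' -> DIGIT
  pos 10: '2' -> DIGIT
  pos 11: '8' -> DIGIT
  pos 12: '3' -> DIGIT
Digits found: ['7', '9', '5', '8', '8', '3', '2', '8', '3']
Total: 9

9


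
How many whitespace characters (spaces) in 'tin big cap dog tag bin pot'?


\s matches whitespace characters (spaces, tabs, etc.).
Text: 'tin big cap dog tag bin pot'
This text has 7 words separated by spaces.
Number of spaces = number of words - 1 = 7 - 1 = 6

6


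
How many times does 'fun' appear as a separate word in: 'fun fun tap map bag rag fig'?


Scanning each word for exact match 'fun':
  Word 1: 'fun' -> MATCH
  Word 2: 'fun' -> MATCH
  Word 3: 'tap' -> no
  Word 4: 'map' -> no
  Word 5: 'bag' -> no
  Word 6: 'rag' -> no
  Word 7: 'fig' -> no
Total matches: 2

2


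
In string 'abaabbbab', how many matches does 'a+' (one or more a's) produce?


Pattern 'a+' matches one or more consecutive a's.
String: 'abaabbbab'
Scanning for runs of a:
  Match 1: 'a' (length 1)
  Match 2: 'aa' (length 2)
  Match 3: 'a' (length 1)
Total matches: 3

3


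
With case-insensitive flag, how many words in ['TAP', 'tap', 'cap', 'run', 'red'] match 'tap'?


Case-insensitive matching: compare each word's lowercase form to 'tap'.
  'TAP' -> lower='tap' -> MATCH
  'tap' -> lower='tap' -> MATCH
  'cap' -> lower='cap' -> no
  'run' -> lower='run' -> no
  'red' -> lower='red' -> no
Matches: ['TAP', 'tap']
Count: 2

2


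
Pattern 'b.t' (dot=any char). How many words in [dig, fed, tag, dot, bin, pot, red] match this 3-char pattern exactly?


Pattern 'b.t' means: starts with 'b', any single char, ends with 't'.
Checking each word (must be exactly 3 chars):
  'dig' (len=3): no
  'fed' (len=3): no
  'tag' (len=3): no
  'dot' (len=3): no
  'bin' (len=3): no
  'pot' (len=3): no
  'red' (len=3): no
Matching words: []
Total: 0

0


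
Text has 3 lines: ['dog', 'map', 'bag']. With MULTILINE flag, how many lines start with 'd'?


With MULTILINE flag, ^ matches the start of each line.
Lines: ['dog', 'map', 'bag']
Checking which lines start with 'd':
  Line 1: 'dog' -> MATCH
  Line 2: 'map' -> no
  Line 3: 'bag' -> no
Matching lines: ['dog']
Count: 1

1


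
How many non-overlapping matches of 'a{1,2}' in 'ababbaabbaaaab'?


Pattern 'a{1,2}' matches between 1 and 2 consecutive a's (greedy).
String: 'ababbaabbaaaab'
Finding runs of a's and applying greedy matching:
  Run at pos 0: 'a' (length 1)
  Run at pos 2: 'a' (length 1)
  Run at pos 5: 'aa' (length 2)
  Run at pos 9: 'aaaa' (length 4)
Matches: ['a', 'a', 'aa', 'aa', 'aa']
Count: 5

5


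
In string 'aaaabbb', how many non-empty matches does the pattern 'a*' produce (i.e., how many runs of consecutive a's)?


Pattern 'a*' matches zero or more a's. We want non-empty runs of consecutive a's.
String: 'aaaabbb'
Walking through the string to find runs of a's:
  Run 1: positions 0-3 -> 'aaaa'
Non-empty runs found: ['aaaa']
Count: 1

1


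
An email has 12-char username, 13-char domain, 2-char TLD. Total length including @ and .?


An email address has format: username@domain.tld
Username length: 12
'@' character: 1
Domain length: 13
'.' character: 1
TLD length: 2
Total = 12 + 1 + 13 + 1 + 2 = 29

29


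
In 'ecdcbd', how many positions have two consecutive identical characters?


Looking for consecutive identical characters in 'ecdcbd':
  pos 0-1: 'e' vs 'c' -> different
  pos 1-2: 'c' vs 'd' -> different
  pos 2-3: 'd' vs 'c' -> different
  pos 3-4: 'c' vs 'b' -> different
  pos 4-5: 'b' vs 'd' -> different
Consecutive identical pairs: []
Count: 0

0


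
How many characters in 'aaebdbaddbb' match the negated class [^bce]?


Negated class [^bce] matches any char NOT in {b, c, e}
Scanning 'aaebdbaddbb':
  pos 0: 'a' -> MATCH
  pos 1: 'a' -> MATCH
  pos 2: 'e' -> no (excluded)
  pos 3: 'b' -> no (excluded)
  pos 4: 'd' -> MATCH
  pos 5: 'b' -> no (excluded)
  pos 6: 'a' -> MATCH
  pos 7: 'd' -> MATCH
  pos 8: 'd' -> MATCH
  pos 9: 'b' -> no (excluded)
  pos 10: 'b' -> no (excluded)
Total matches: 6

6


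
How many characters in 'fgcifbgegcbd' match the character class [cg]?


Character class [cg] matches any of: {c, g}
Scanning string 'fgcifbgegcbd' character by character:
  pos 0: 'f' -> no
  pos 1: 'g' -> MATCH
  pos 2: 'c' -> MATCH
  pos 3: 'i' -> no
  pos 4: 'f' -> no
  pos 5: 'b' -> no
  pos 6: 'g' -> MATCH
  pos 7: 'e' -> no
  pos 8: 'g' -> MATCH
  pos 9: 'c' -> MATCH
  pos 10: 'b' -> no
  pos 11: 'd' -> no
Total matches: 5

5


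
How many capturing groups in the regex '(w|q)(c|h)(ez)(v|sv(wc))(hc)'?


To count capturing groups, count each '(' that starts a group.
Pattern: '(w|q)(c|h)(ez)(v|sv(wc))(hc)'
Walking through the pattern:
  Position 0: '(' -> group #1
  Position 5: '(' -> group #2
  Position 10: '(' -> group #3
  Position 14: '(' -> group #4
  Position 19: '(' -> group #5
  Position 24: '(' -> group #6
Total capturing groups: 6

6


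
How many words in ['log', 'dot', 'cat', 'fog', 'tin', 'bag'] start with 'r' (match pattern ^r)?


Pattern ^r anchors to start of word. Check which words begin with 'r':
  'log' -> no
  'dot' -> no
  'cat' -> no
  'fog' -> no
  'tin' -> no
  'bag' -> no
Matching words: []
Count: 0

0


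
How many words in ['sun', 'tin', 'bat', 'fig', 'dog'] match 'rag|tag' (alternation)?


Alternation 'rag|tag' matches either 'rag' or 'tag'.
Checking each word:
  'sun' -> no
  'tin' -> no
  'bat' -> no
  'fig' -> no
  'dog' -> no
Matches: []
Count: 0

0


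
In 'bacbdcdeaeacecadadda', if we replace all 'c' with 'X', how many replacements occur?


re.sub('c', 'X', text) replaces every occurrence of 'c' with 'X'.
Text: 'bacbdcdeaeacecadadda'
Scanning for 'c':
  pos 2: 'c' -> replacement #1
  pos 5: 'c' -> replacement #2
  pos 11: 'c' -> replacement #3
  pos 13: 'c' -> replacement #4
Total replacements: 4

4


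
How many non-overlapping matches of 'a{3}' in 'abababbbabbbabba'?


Pattern 'a{3}' matches exactly 3 consecutive a's (greedy, non-overlapping).
String: 'abababbbabbbabba'
Scanning for runs of a's:
  Run at pos 0: 'a' (length 1) -> 0 match(es)
  Run at pos 2: 'a' (length 1) -> 0 match(es)
  Run at pos 4: 'a' (length 1) -> 0 match(es)
  Run at pos 8: 'a' (length 1) -> 0 match(es)
  Run at pos 12: 'a' (length 1) -> 0 match(es)
  Run at pos 15: 'a' (length 1) -> 0 match(es)
Matches found: []
Total: 0

0


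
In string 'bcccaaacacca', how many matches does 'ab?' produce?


Pattern 'ab?' matches 'a' optionally followed by 'b'.
String: 'bcccaaacacca'
Scanning left to right for 'a' then checking next char:
  Match 1: 'a' (a not followed by b)
  Match 2: 'a' (a not followed by b)
  Match 3: 'a' (a not followed by b)
  Match 4: 'a' (a not followed by b)
  Match 5: 'a' (a not followed by b)
Total matches: 5

5


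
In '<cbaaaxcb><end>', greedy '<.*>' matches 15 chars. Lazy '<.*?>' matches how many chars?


Greedy '<.*>' tries to match as MUCH as possible.
Lazy '<.*?>' tries to match as LITTLE as possible.

String: '<cbaaaxcb><end>'
Greedy '<.*>' starts at first '<' and extends to the LAST '>': '<cbaaaxcb><end>' (15 chars)
Lazy '<.*?>' starts at first '<' and stops at the FIRST '>': '<cbaaaxcb>' (10 chars)

10


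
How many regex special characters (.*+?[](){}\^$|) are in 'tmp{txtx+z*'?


Regex special characters are: . * + ? [ ] ( ) { } \ ^ $ |
Scanning 'tmp{txtx+z*':
  pos 3: '{' -> SPECIAL
  pos 8: '+' -> SPECIAL
  pos 10: '*' -> SPECIAL
Special chars found: ['{', '+', '*']
Total: 3

3


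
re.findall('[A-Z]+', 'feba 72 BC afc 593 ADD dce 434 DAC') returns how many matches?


Pattern '[A-Z]+' finds one or more uppercase letters.
Text: 'feba 72 BC afc 593 ADD dce 434 DAC'
Scanning for matches:
  Match 1: 'BC'
  Match 2: 'ADD'
  Match 3: 'DAC'
Total matches: 3

3


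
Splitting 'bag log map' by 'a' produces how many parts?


Splitting by 'a' breaks the string at each occurrence of the separator.
Text: 'bag log map'
Parts after split:
  Part 1: 'b'
  Part 2: 'g log m'
  Part 3: 'p'
Total parts: 3

3


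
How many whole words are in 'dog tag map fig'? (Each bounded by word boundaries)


Word boundaries (\b) mark the start/end of each word.
Text: 'dog tag map fig'
Splitting by whitespace:
  Word 1: 'dog'
  Word 2: 'tag'
  Word 3: 'map'
  Word 4: 'fig'
Total whole words: 4

4


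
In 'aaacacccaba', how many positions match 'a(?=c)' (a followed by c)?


Lookahead 'a(?=c)' matches 'a' only when followed by 'c'.
String: 'aaacacccaba'
Checking each position where char is 'a':
  pos 0: 'a' -> no (next='a')
  pos 1: 'a' -> no (next='a')
  pos 2: 'a' -> MATCH (next='c')
  pos 4: 'a' -> MATCH (next='c')
  pos 8: 'a' -> no (next='b')
Matching positions: [2, 4]
Count: 2

2


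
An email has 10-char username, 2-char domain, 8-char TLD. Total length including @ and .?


An email address has format: username@domain.tld
Username length: 10
'@' character: 1
Domain length: 2
'.' character: 1
TLD length: 8
Total = 10 + 1 + 2 + 1 + 8 = 22

22


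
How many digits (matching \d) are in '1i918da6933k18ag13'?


\d matches any digit 0-9.
Scanning '1i918da6933k18ag13':
  pos 0: '1' -> DIGIT
  pos 2: '9' -> DIGIT
  pos 3: '1' -> DIGIT
  pos 4: '8' -> DIGIT
  pos 7: '6' -> DIGIT
  pos 8: '9' -> DIGIT
  pos 9: '3' -> DIGIT
  pos 10: '3' -> DIGIT
  pos 12: '1' -> DIGIT
  pos 13: '8' -> DIGIT
  pos 16: '1' -> DIGIT
  pos 17: '3' -> DIGIT
Digits found: ['1', '9', '1', '8', '6', '9', '3', '3', '1', '8', '1', '3']
Total: 12

12


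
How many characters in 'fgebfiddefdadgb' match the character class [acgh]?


Character class [acgh] matches any of: {a, c, g, h}
Scanning string 'fgebfiddefdadgb' character by character:
  pos 0: 'f' -> no
  pos 1: 'g' -> MATCH
  pos 2: 'e' -> no
  pos 3: 'b' -> no
  pos 4: 'f' -> no
  pos 5: 'i' -> no
  pos 6: 'd' -> no
  pos 7: 'd' -> no
  pos 8: 'e' -> no
  pos 9: 'f' -> no
  pos 10: 'd' -> no
  pos 11: 'a' -> MATCH
  pos 12: 'd' -> no
  pos 13: 'g' -> MATCH
  pos 14: 'b' -> no
Total matches: 3

3


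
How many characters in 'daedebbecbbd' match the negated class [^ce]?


Negated class [^ce] matches any char NOT in {c, e}
Scanning 'daedebbecbbd':
  pos 0: 'd' -> MATCH
  pos 1: 'a' -> MATCH
  pos 2: 'e' -> no (excluded)
  pos 3: 'd' -> MATCH
  pos 4: 'e' -> no (excluded)
  pos 5: 'b' -> MATCH
  pos 6: 'b' -> MATCH
  pos 7: 'e' -> no (excluded)
  pos 8: 'c' -> no (excluded)
  pos 9: 'b' -> MATCH
  pos 10: 'b' -> MATCH
  pos 11: 'd' -> MATCH
Total matches: 8

8


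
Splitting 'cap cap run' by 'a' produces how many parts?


Splitting by 'a' breaks the string at each occurrence of the separator.
Text: 'cap cap run'
Parts after split:
  Part 1: 'c'
  Part 2: 'p c'
  Part 3: 'p run'
Total parts: 3

3


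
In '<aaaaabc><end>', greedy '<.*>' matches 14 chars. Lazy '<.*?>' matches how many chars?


Greedy '<.*>' tries to match as MUCH as possible.
Lazy '<.*?>' tries to match as LITTLE as possible.

String: '<aaaaabc><end>'
Greedy '<.*>' starts at first '<' and extends to the LAST '>': '<aaaaabc><end>' (14 chars)
Lazy '<.*?>' starts at first '<' and stops at the FIRST '>': '<aaaaabc>' (9 chars)

9


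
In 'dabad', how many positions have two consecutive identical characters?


Looking for consecutive identical characters in 'dabad':
  pos 0-1: 'd' vs 'a' -> different
  pos 1-2: 'a' vs 'b' -> different
  pos 2-3: 'b' vs 'a' -> different
  pos 3-4: 'a' vs 'd' -> different
Consecutive identical pairs: []
Count: 0

0


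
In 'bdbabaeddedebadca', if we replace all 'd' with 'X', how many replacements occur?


re.sub('d', 'X', text) replaces every occurrence of 'd' with 'X'.
Text: 'bdbabaeddedebadca'
Scanning for 'd':
  pos 1: 'd' -> replacement #1
  pos 7: 'd' -> replacement #2
  pos 8: 'd' -> replacement #3
  pos 10: 'd' -> replacement #4
  pos 14: 'd' -> replacement #5
Total replacements: 5

5


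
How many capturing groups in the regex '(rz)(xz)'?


To count capturing groups, count each '(' that starts a group.
Pattern: '(rz)(xz)'
Walking through the pattern:
  Position 0: '(' -> group #1
  Position 4: '(' -> group #2
Total capturing groups: 2

2


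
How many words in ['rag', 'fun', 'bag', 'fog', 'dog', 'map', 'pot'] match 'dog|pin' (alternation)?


Alternation 'dog|pin' matches either 'dog' or 'pin'.
Checking each word:
  'rag' -> no
  'fun' -> no
  'bag' -> no
  'fog' -> no
  'dog' -> MATCH
  'map' -> no
  'pot' -> no
Matches: ['dog']
Count: 1

1


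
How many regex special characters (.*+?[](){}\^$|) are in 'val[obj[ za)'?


Regex special characters are: . * + ? [ ] ( ) { } \ ^ $ |
Scanning 'val[obj[ za)':
  pos 3: '[' -> SPECIAL
  pos 7: '[' -> SPECIAL
  pos 11: ')' -> SPECIAL
Special chars found: ['[', '[', ')']
Total: 3

3


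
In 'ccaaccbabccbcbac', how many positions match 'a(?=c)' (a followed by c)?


Lookahead 'a(?=c)' matches 'a' only when followed by 'c'.
String: 'ccaaccbabccbcbac'
Checking each position where char is 'a':
  pos 2: 'a' -> no (next='a')
  pos 3: 'a' -> MATCH (next='c')
  pos 7: 'a' -> no (next='b')
  pos 14: 'a' -> MATCH (next='c')
Matching positions: [3, 14]
Count: 2

2


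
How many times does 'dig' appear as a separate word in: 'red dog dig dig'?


Scanning each word for exact match 'dig':
  Word 1: 'red' -> no
  Word 2: 'dog' -> no
  Word 3: 'dig' -> MATCH
  Word 4: 'dig' -> MATCH
Total matches: 2

2


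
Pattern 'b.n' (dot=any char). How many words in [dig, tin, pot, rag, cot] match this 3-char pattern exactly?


Pattern 'b.n' means: starts with 'b', any single char, ends with 'n'.
Checking each word (must be exactly 3 chars):
  'dig' (len=3): no
  'tin' (len=3): no
  'pot' (len=3): no
  'rag' (len=3): no
  'cot' (len=3): no
Matching words: []
Total: 0

0


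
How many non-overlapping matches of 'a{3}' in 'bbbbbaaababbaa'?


Pattern 'a{3}' matches exactly 3 consecutive a's (greedy, non-overlapping).
String: 'bbbbbaaababbaa'
Scanning for runs of a's:
  Run at pos 5: 'aaa' (length 3) -> 1 match(es)
  Run at pos 9: 'a' (length 1) -> 0 match(es)
  Run at pos 12: 'aa' (length 2) -> 0 match(es)
Matches found: ['aaa']
Total: 1

1


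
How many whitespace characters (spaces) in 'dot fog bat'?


\s matches whitespace characters (spaces, tabs, etc.).
Text: 'dot fog bat'
This text has 3 words separated by spaces.
Number of spaces = number of words - 1 = 3 - 1 = 2

2


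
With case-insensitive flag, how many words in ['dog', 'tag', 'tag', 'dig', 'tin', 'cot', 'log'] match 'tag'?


Case-insensitive matching: compare each word's lowercase form to 'tag'.
  'dog' -> lower='dog' -> no
  'tag' -> lower='tag' -> MATCH
  'tag' -> lower='tag' -> MATCH
  'dig' -> lower='dig' -> no
  'tin' -> lower='tin' -> no
  'cot' -> lower='cot' -> no
  'log' -> lower='log' -> no
Matches: ['tag', 'tag']
Count: 2

2


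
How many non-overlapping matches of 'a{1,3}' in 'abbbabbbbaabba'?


Pattern 'a{1,3}' matches between 1 and 3 consecutive a's (greedy).
String: 'abbbabbbbaabba'
Finding runs of a's and applying greedy matching:
  Run at pos 0: 'a' (length 1)
  Run at pos 4: 'a' (length 1)
  Run at pos 9: 'aa' (length 2)
  Run at pos 13: 'a' (length 1)
Matches: ['a', 'a', 'aa', 'a']
Count: 4

4


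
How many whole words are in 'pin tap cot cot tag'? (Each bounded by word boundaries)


Word boundaries (\b) mark the start/end of each word.
Text: 'pin tap cot cot tag'
Splitting by whitespace:
  Word 1: 'pin'
  Word 2: 'tap'
  Word 3: 'cot'
  Word 4: 'cot'
  Word 5: 'tag'
Total whole words: 5

5


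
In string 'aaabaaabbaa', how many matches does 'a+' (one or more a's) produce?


Pattern 'a+' matches one or more consecutive a's.
String: 'aaabaaabbaa'
Scanning for runs of a:
  Match 1: 'aaa' (length 3)
  Match 2: 'aaa' (length 3)
  Match 3: 'aa' (length 2)
Total matches: 3

3


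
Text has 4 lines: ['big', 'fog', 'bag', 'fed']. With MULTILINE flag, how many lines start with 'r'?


With MULTILINE flag, ^ matches the start of each line.
Lines: ['big', 'fog', 'bag', 'fed']
Checking which lines start with 'r':
  Line 1: 'big' -> no
  Line 2: 'fog' -> no
  Line 3: 'bag' -> no
  Line 4: 'fed' -> no
Matching lines: []
Count: 0

0


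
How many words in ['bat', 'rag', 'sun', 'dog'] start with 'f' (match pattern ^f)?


Pattern ^f anchors to start of word. Check which words begin with 'f':
  'bat' -> no
  'rag' -> no
  'sun' -> no
  'dog' -> no
Matching words: []
Count: 0

0


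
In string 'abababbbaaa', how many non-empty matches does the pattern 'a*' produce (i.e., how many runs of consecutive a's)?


Pattern 'a*' matches zero or more a's. We want non-empty runs of consecutive a's.
String: 'abababbbaaa'
Walking through the string to find runs of a's:
  Run 1: positions 0-0 -> 'a'
  Run 2: positions 2-2 -> 'a'
  Run 3: positions 4-4 -> 'a'
  Run 4: positions 8-10 -> 'aaa'
Non-empty runs found: ['a', 'a', 'a', 'aaa']
Count: 4

4


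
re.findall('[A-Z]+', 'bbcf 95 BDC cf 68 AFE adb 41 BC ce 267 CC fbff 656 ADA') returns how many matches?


Pattern '[A-Z]+' finds one or more uppercase letters.
Text: 'bbcf 95 BDC cf 68 AFE adb 41 BC ce 267 CC fbff 656 ADA'
Scanning for matches:
  Match 1: 'BDC'
  Match 2: 'AFE'
  Match 3: 'BC'
  Match 4: 'CC'
  Match 5: 'ADA'
Total matches: 5

5


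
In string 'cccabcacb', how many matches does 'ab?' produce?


Pattern 'ab?' matches 'a' optionally followed by 'b'.
String: 'cccabcacb'
Scanning left to right for 'a' then checking next char:
  Match 1: 'ab' (a followed by b)
  Match 2: 'a' (a not followed by b)
Total matches: 2

2


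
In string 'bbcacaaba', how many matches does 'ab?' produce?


Pattern 'ab?' matches 'a' optionally followed by 'b'.
String: 'bbcacaaba'
Scanning left to right for 'a' then checking next char:
  Match 1: 'a' (a not followed by b)
  Match 2: 'a' (a not followed by b)
  Match 3: 'ab' (a followed by b)
  Match 4: 'a' (a not followed by b)
Total matches: 4

4


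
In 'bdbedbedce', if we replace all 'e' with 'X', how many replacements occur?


re.sub('e', 'X', text) replaces every occurrence of 'e' with 'X'.
Text: 'bdbedbedce'
Scanning for 'e':
  pos 3: 'e' -> replacement #1
  pos 6: 'e' -> replacement #2
  pos 9: 'e' -> replacement #3
Total replacements: 3

3


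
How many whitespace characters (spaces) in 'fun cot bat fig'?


\s matches whitespace characters (spaces, tabs, etc.).
Text: 'fun cot bat fig'
This text has 4 words separated by spaces.
Number of spaces = number of words - 1 = 4 - 1 = 3

3


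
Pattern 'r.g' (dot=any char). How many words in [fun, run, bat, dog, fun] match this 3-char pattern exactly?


Pattern 'r.g' means: starts with 'r', any single char, ends with 'g'.
Checking each word (must be exactly 3 chars):
  'fun' (len=3): no
  'run' (len=3): no
  'bat' (len=3): no
  'dog' (len=3): no
  'fun' (len=3): no
Matching words: []
Total: 0

0


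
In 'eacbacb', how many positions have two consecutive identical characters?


Looking for consecutive identical characters in 'eacbacb':
  pos 0-1: 'e' vs 'a' -> different
  pos 1-2: 'a' vs 'c' -> different
  pos 2-3: 'c' vs 'b' -> different
  pos 3-4: 'b' vs 'a' -> different
  pos 4-5: 'a' vs 'c' -> different
  pos 5-6: 'c' vs 'b' -> different
Consecutive identical pairs: []
Count: 0

0


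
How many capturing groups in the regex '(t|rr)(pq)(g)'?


To count capturing groups, count each '(' that starts a group.
Pattern: '(t|rr)(pq)(g)'
Walking through the pattern:
  Position 0: '(' -> group #1
  Position 6: '(' -> group #2
  Position 10: '(' -> group #3
Total capturing groups: 3

3


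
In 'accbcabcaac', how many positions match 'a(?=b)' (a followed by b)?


Lookahead 'a(?=b)' matches 'a' only when followed by 'b'.
String: 'accbcabcaac'
Checking each position where char is 'a':
  pos 0: 'a' -> no (next='c')
  pos 5: 'a' -> MATCH (next='b')
  pos 8: 'a' -> no (next='a')
  pos 9: 'a' -> no (next='c')
Matching positions: [5]
Count: 1

1


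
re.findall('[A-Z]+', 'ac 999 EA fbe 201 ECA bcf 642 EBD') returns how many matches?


Pattern '[A-Z]+' finds one or more uppercase letters.
Text: 'ac 999 EA fbe 201 ECA bcf 642 EBD'
Scanning for matches:
  Match 1: 'EA'
  Match 2: 'ECA'
  Match 3: 'EBD'
Total matches: 3

3


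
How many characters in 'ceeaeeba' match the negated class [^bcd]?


Negated class [^bcd] matches any char NOT in {b, c, d}
Scanning 'ceeaeeba':
  pos 0: 'c' -> no (excluded)
  pos 1: 'e' -> MATCH
  pos 2: 'e' -> MATCH
  pos 3: 'a' -> MATCH
  pos 4: 'e' -> MATCH
  pos 5: 'e' -> MATCH
  pos 6: 'b' -> no (excluded)
  pos 7: 'a' -> MATCH
Total matches: 6

6


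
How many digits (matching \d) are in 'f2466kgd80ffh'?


\d matches any digit 0-9.
Scanning 'f2466kgd80ffh':
  pos 1: '2' -> DIGIT
  pos 2: '4' -> DIGIT
  pos 3: '6' -> DIGIT
  pos 4: '6' -> DIGIT
  pos 8: '8' -> DIGIT
  pos 9: '0' -> DIGIT
Digits found: ['2', '4', '6', '6', '8', '0']
Total: 6

6


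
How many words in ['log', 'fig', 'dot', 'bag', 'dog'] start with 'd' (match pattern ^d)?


Pattern ^d anchors to start of word. Check which words begin with 'd':
  'log' -> no
  'fig' -> no
  'dot' -> MATCH (starts with 'd')
  'bag' -> no
  'dog' -> MATCH (starts with 'd')
Matching words: ['dot', 'dog']
Count: 2

2


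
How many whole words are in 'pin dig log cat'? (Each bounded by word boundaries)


Word boundaries (\b) mark the start/end of each word.
Text: 'pin dig log cat'
Splitting by whitespace:
  Word 1: 'pin'
  Word 2: 'dig'
  Word 3: 'log'
  Word 4: 'cat'
Total whole words: 4

4


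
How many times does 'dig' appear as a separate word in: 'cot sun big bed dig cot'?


Scanning each word for exact match 'dig':
  Word 1: 'cot' -> no
  Word 2: 'sun' -> no
  Word 3: 'big' -> no
  Word 4: 'bed' -> no
  Word 5: 'dig' -> MATCH
  Word 6: 'cot' -> no
Total matches: 1

1


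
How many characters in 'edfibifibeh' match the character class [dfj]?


Character class [dfj] matches any of: {d, f, j}
Scanning string 'edfibifibeh' character by character:
  pos 0: 'e' -> no
  pos 1: 'd' -> MATCH
  pos 2: 'f' -> MATCH
  pos 3: 'i' -> no
  pos 4: 'b' -> no
  pos 5: 'i' -> no
  pos 6: 'f' -> MATCH
  pos 7: 'i' -> no
  pos 8: 'b' -> no
  pos 9: 'e' -> no
  pos 10: 'h' -> no
Total matches: 3

3


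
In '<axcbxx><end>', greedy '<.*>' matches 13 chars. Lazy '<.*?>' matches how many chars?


Greedy '<.*>' tries to match as MUCH as possible.
Lazy '<.*?>' tries to match as LITTLE as possible.

String: '<axcbxx><end>'
Greedy '<.*>' starts at first '<' and extends to the LAST '>': '<axcbxx><end>' (13 chars)
Lazy '<.*?>' starts at first '<' and stops at the FIRST '>': '<axcbxx>' (8 chars)

8


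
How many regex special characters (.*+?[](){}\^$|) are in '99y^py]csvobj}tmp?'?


Regex special characters are: . * + ? [ ] ( ) { } \ ^ $ |
Scanning '99y^py]csvobj}tmp?':
  pos 3: '^' -> SPECIAL
  pos 6: ']' -> SPECIAL
  pos 13: '}' -> SPECIAL
  pos 17: '?' -> SPECIAL
Special chars found: ['^', ']', '}', '?']
Total: 4

4


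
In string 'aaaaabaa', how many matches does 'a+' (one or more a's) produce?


Pattern 'a+' matches one or more consecutive a's.
String: 'aaaaabaa'
Scanning for runs of a:
  Match 1: 'aaaaa' (length 5)
  Match 2: 'aa' (length 2)
Total matches: 2

2


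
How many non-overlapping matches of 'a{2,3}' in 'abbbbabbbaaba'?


Pattern 'a{2,3}' matches between 2 and 3 consecutive a's (greedy).
String: 'abbbbabbbaaba'
Finding runs of a's and applying greedy matching:
  Run at pos 0: 'a' (length 1)
  Run at pos 5: 'a' (length 1)
  Run at pos 9: 'aa' (length 2)
  Run at pos 12: 'a' (length 1)
Matches: ['aa']
Count: 1

1


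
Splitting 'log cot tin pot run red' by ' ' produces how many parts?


Splitting by ' ' breaks the string at each occurrence of the separator.
Text: 'log cot tin pot run red'
Parts after split:
  Part 1: 'log'
  Part 2: 'cot'
  Part 3: 'tin'
  Part 4: 'pot'
  Part 5: 'run'
  Part 6: 'red'
Total parts: 6

6


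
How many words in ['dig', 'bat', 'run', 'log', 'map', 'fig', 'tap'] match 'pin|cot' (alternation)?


Alternation 'pin|cot' matches either 'pin' or 'cot'.
Checking each word:
  'dig' -> no
  'bat' -> no
  'run' -> no
  'log' -> no
  'map' -> no
  'fig' -> no
  'tap' -> no
Matches: []
Count: 0

0


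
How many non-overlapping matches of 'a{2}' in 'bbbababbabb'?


Pattern 'a{2}' matches exactly 2 consecutive a's (greedy, non-overlapping).
String: 'bbbababbabb'
Scanning for runs of a's:
  Run at pos 3: 'a' (length 1) -> 0 match(es)
  Run at pos 5: 'a' (length 1) -> 0 match(es)
  Run at pos 8: 'a' (length 1) -> 0 match(es)
Matches found: []
Total: 0

0


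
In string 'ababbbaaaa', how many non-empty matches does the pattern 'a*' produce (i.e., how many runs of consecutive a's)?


Pattern 'a*' matches zero or more a's. We want non-empty runs of consecutive a's.
String: 'ababbbaaaa'
Walking through the string to find runs of a's:
  Run 1: positions 0-0 -> 'a'
  Run 2: positions 2-2 -> 'a'
  Run 3: positions 6-9 -> 'aaaa'
Non-empty runs found: ['a', 'a', 'aaaa']
Count: 3

3


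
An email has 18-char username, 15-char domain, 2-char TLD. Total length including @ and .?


An email address has format: username@domain.tld
Username length: 18
'@' character: 1
Domain length: 15
'.' character: 1
TLD length: 2
Total = 18 + 1 + 15 + 1 + 2 = 37

37


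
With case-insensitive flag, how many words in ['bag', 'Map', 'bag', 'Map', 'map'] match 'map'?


Case-insensitive matching: compare each word's lowercase form to 'map'.
  'bag' -> lower='bag' -> no
  'Map' -> lower='map' -> MATCH
  'bag' -> lower='bag' -> no
  'Map' -> lower='map' -> MATCH
  'map' -> lower='map' -> MATCH
Matches: ['Map', 'Map', 'map']
Count: 3

3


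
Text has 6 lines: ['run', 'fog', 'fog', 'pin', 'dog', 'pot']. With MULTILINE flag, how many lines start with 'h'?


With MULTILINE flag, ^ matches the start of each line.
Lines: ['run', 'fog', 'fog', 'pin', 'dog', 'pot']
Checking which lines start with 'h':
  Line 1: 'run' -> no
  Line 2: 'fog' -> no
  Line 3: 'fog' -> no
  Line 4: 'pin' -> no
  Line 5: 'dog' -> no
  Line 6: 'pot' -> no
Matching lines: []
Count: 0

0


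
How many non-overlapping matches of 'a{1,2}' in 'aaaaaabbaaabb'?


Pattern 'a{1,2}' matches between 1 and 2 consecutive a's (greedy).
String: 'aaaaaabbaaabb'
Finding runs of a's and applying greedy matching:
  Run at pos 0: 'aaaaaa' (length 6)
  Run at pos 8: 'aaa' (length 3)
Matches: ['aa', 'aa', 'aa', 'aa', 'a']
Count: 5

5


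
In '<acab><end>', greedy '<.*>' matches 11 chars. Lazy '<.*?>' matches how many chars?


Greedy '<.*>' tries to match as MUCH as possible.
Lazy '<.*?>' tries to match as LITTLE as possible.

String: '<acab><end>'
Greedy '<.*>' starts at first '<' and extends to the LAST '>': '<acab><end>' (11 chars)
Lazy '<.*?>' starts at first '<' and stops at the FIRST '>': '<acab>' (6 chars)

6


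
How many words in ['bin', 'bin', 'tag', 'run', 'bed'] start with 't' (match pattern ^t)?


Pattern ^t anchors to start of word. Check which words begin with 't':
  'bin' -> no
  'bin' -> no
  'tag' -> MATCH (starts with 't')
  'run' -> no
  'bed' -> no
Matching words: ['tag']
Count: 1

1


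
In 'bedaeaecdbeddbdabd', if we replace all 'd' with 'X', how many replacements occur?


re.sub('d', 'X', text) replaces every occurrence of 'd' with 'X'.
Text: 'bedaeaecdbeddbdabd'
Scanning for 'd':
  pos 2: 'd' -> replacement #1
  pos 8: 'd' -> replacement #2
  pos 11: 'd' -> replacement #3
  pos 12: 'd' -> replacement #4
  pos 14: 'd' -> replacement #5
  pos 17: 'd' -> replacement #6
Total replacements: 6

6


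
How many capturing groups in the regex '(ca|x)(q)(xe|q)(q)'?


To count capturing groups, count each '(' that starts a group.
Pattern: '(ca|x)(q)(xe|q)(q)'
Walking through the pattern:
  Position 0: '(' -> group #1
  Position 6: '(' -> group #2
  Position 9: '(' -> group #3
  Position 15: '(' -> group #4
Total capturing groups: 4

4


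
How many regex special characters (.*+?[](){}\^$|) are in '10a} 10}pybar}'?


Regex special characters are: . * + ? [ ] ( ) { } \ ^ $ |
Scanning '10a} 10}pybar}':
  pos 3: '}' -> SPECIAL
  pos 7: '}' -> SPECIAL
  pos 13: '}' -> SPECIAL
Special chars found: ['}', '}', '}']
Total: 3

3


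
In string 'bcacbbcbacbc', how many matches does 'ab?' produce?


Pattern 'ab?' matches 'a' optionally followed by 'b'.
String: 'bcacbbcbacbc'
Scanning left to right for 'a' then checking next char:
  Match 1: 'a' (a not followed by b)
  Match 2: 'a' (a not followed by b)
Total matches: 2

2


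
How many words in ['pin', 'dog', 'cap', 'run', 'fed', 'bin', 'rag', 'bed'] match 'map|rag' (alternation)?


Alternation 'map|rag' matches either 'map' or 'rag'.
Checking each word:
  'pin' -> no
  'dog' -> no
  'cap' -> no
  'run' -> no
  'fed' -> no
  'bin' -> no
  'rag' -> MATCH
  'bed' -> no
Matches: ['rag']
Count: 1

1


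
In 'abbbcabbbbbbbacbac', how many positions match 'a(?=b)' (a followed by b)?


Lookahead 'a(?=b)' matches 'a' only when followed by 'b'.
String: 'abbbcabbbbbbbacbac'
Checking each position where char is 'a':
  pos 0: 'a' -> MATCH (next='b')
  pos 5: 'a' -> MATCH (next='b')
  pos 13: 'a' -> no (next='c')
  pos 16: 'a' -> no (next='c')
Matching positions: [0, 5]
Count: 2

2


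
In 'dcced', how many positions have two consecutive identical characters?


Looking for consecutive identical characters in 'dcced':
  pos 0-1: 'd' vs 'c' -> different
  pos 1-2: 'c' vs 'c' -> MATCH ('cc')
  pos 2-3: 'c' vs 'e' -> different
  pos 3-4: 'e' vs 'd' -> different
Consecutive identical pairs: ['cc']
Count: 1

1


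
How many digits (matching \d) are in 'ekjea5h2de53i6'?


\d matches any digit 0-9.
Scanning 'ekjea5h2de53i6':
  pos 5: '5' -> DIGIT
  pos 7: '2' -> DIGIT
  pos 10: '5' -> DIGIT
  pos 11: '3' -> DIGIT
  pos 13: '6' -> DIGIT
Digits found: ['5', '2', '5', '3', '6']
Total: 5

5


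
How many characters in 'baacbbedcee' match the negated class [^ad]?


Negated class [^ad] matches any char NOT in {a, d}
Scanning 'baacbbedcee':
  pos 0: 'b' -> MATCH
  pos 1: 'a' -> no (excluded)
  pos 2: 'a' -> no (excluded)
  pos 3: 'c' -> MATCH
  pos 4: 'b' -> MATCH
  pos 5: 'b' -> MATCH
  pos 6: 'e' -> MATCH
  pos 7: 'd' -> no (excluded)
  pos 8: 'c' -> MATCH
  pos 9: 'e' -> MATCH
  pos 10: 'e' -> MATCH
Total matches: 8

8


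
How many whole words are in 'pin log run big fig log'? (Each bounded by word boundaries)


Word boundaries (\b) mark the start/end of each word.
Text: 'pin log run big fig log'
Splitting by whitespace:
  Word 1: 'pin'
  Word 2: 'log'
  Word 3: 'run'
  Word 4: 'big'
  Word 5: 'fig'
  Word 6: 'log'
Total whole words: 6

6


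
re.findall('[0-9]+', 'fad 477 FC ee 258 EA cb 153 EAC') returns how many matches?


Pattern '[0-9]+' finds one or more digits.
Text: 'fad 477 FC ee 258 EA cb 153 EAC'
Scanning for matches:
  Match 1: '477'
  Match 2: '258'
  Match 3: '153'
Total matches: 3

3


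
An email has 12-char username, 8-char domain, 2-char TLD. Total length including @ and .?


An email address has format: username@domain.tld
Username length: 12
'@' character: 1
Domain length: 8
'.' character: 1
TLD length: 2
Total = 12 + 1 + 8 + 1 + 2 = 24

24


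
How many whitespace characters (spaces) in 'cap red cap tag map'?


\s matches whitespace characters (spaces, tabs, etc.).
Text: 'cap red cap tag map'
This text has 5 words separated by spaces.
Number of spaces = number of words - 1 = 5 - 1 = 4

4


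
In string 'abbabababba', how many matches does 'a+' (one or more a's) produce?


Pattern 'a+' matches one or more consecutive a's.
String: 'abbabababba'
Scanning for runs of a:
  Match 1: 'a' (length 1)
  Match 2: 'a' (length 1)
  Match 3: 'a' (length 1)
  Match 4: 'a' (length 1)
  Match 5: 'a' (length 1)
Total matches: 5

5


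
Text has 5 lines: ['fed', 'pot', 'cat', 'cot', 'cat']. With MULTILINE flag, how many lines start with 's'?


With MULTILINE flag, ^ matches the start of each line.
Lines: ['fed', 'pot', 'cat', 'cot', 'cat']
Checking which lines start with 's':
  Line 1: 'fed' -> no
  Line 2: 'pot' -> no
  Line 3: 'cat' -> no
  Line 4: 'cot' -> no
  Line 5: 'cat' -> no
Matching lines: []
Count: 0

0


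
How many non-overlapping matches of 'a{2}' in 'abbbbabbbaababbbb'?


Pattern 'a{2}' matches exactly 2 consecutive a's (greedy, non-overlapping).
String: 'abbbbabbbaababbbb'
Scanning for runs of a's:
  Run at pos 0: 'a' (length 1) -> 0 match(es)
  Run at pos 5: 'a' (length 1) -> 0 match(es)
  Run at pos 9: 'aa' (length 2) -> 1 match(es)
  Run at pos 12: 'a' (length 1) -> 0 match(es)
Matches found: ['aa']
Total: 1

1


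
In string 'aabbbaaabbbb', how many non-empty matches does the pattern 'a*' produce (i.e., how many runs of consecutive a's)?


Pattern 'a*' matches zero or more a's. We want non-empty runs of consecutive a's.
String: 'aabbbaaabbbb'
Walking through the string to find runs of a's:
  Run 1: positions 0-1 -> 'aa'
  Run 2: positions 5-7 -> 'aaa'
Non-empty runs found: ['aa', 'aaa']
Count: 2

2


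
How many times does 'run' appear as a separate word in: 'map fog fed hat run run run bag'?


Scanning each word for exact match 'run':
  Word 1: 'map' -> no
  Word 2: 'fog' -> no
  Word 3: 'fed' -> no
  Word 4: 'hat' -> no
  Word 5: 'run' -> MATCH
  Word 6: 'run' -> MATCH
  Word 7: 'run' -> MATCH
  Word 8: 'bag' -> no
Total matches: 3

3


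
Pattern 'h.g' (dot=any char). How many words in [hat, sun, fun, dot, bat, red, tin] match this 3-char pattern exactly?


Pattern 'h.g' means: starts with 'h', any single char, ends with 'g'.
Checking each word (must be exactly 3 chars):
  'hat' (len=3): no
  'sun' (len=3): no
  'fun' (len=3): no
  'dot' (len=3): no
  'bat' (len=3): no
  'red' (len=3): no
  'tin' (len=3): no
Matching words: []
Total: 0

0


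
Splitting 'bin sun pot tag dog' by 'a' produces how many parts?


Splitting by 'a' breaks the string at each occurrence of the separator.
Text: 'bin sun pot tag dog'
Parts after split:
  Part 1: 'bin sun pot t'
  Part 2: 'g dog'
Total parts: 2

2


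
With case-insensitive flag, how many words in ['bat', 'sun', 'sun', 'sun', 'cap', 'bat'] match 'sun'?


Case-insensitive matching: compare each word's lowercase form to 'sun'.
  'bat' -> lower='bat' -> no
  'sun' -> lower='sun' -> MATCH
  'sun' -> lower='sun' -> MATCH
  'sun' -> lower='sun' -> MATCH
  'cap' -> lower='cap' -> no
  'bat' -> lower='bat' -> no
Matches: ['sun', 'sun', 'sun']
Count: 3

3


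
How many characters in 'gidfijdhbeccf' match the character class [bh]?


Character class [bh] matches any of: {b, h}
Scanning string 'gidfijdhbeccf' character by character:
  pos 0: 'g' -> no
  pos 1: 'i' -> no
  pos 2: 'd' -> no
  pos 3: 'f' -> no
  pos 4: 'i' -> no
  pos 5: 'j' -> no
  pos 6: 'd' -> no
  pos 7: 'h' -> MATCH
  pos 8: 'b' -> MATCH
  pos 9: 'e' -> no
  pos 10: 'c' -> no
  pos 11: 'c' -> no
  pos 12: 'f' -> no
Total matches: 2

2


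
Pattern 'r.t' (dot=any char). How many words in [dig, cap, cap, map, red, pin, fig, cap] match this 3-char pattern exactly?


Pattern 'r.t' means: starts with 'r', any single char, ends with 't'.
Checking each word (must be exactly 3 chars):
  'dig' (len=3): no
  'cap' (len=3): no
  'cap' (len=3): no
  'map' (len=3): no
  'red' (len=3): no
  'pin' (len=3): no
  'fig' (len=3): no
  'cap' (len=3): no
Matching words: []
Total: 0

0


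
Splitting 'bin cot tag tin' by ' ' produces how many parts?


Splitting by ' ' breaks the string at each occurrence of the separator.
Text: 'bin cot tag tin'
Parts after split:
  Part 1: 'bin'
  Part 2: 'cot'
  Part 3: 'tag'
  Part 4: 'tin'
Total parts: 4

4


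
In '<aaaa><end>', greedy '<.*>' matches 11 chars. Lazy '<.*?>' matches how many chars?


Greedy '<.*>' tries to match as MUCH as possible.
Lazy '<.*?>' tries to match as LITTLE as possible.

String: '<aaaa><end>'
Greedy '<.*>' starts at first '<' and extends to the LAST '>': '<aaaa><end>' (11 chars)
Lazy '<.*?>' starts at first '<' and stops at the FIRST '>': '<aaaa>' (6 chars)

6


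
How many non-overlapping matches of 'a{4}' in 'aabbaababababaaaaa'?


Pattern 'a{4}' matches exactly 4 consecutive a's (greedy, non-overlapping).
String: 'aabbaababababaaaaa'
Scanning for runs of a's:
  Run at pos 0: 'aa' (length 2) -> 0 match(es)
  Run at pos 4: 'aa' (length 2) -> 0 match(es)
  Run at pos 7: 'a' (length 1) -> 0 match(es)
  Run at pos 9: 'a' (length 1) -> 0 match(es)
  Run at pos 11: 'a' (length 1) -> 0 match(es)
  Run at pos 13: 'aaaaa' (length 5) -> 1 match(es)
Matches found: ['aaaa']
Total: 1

1
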